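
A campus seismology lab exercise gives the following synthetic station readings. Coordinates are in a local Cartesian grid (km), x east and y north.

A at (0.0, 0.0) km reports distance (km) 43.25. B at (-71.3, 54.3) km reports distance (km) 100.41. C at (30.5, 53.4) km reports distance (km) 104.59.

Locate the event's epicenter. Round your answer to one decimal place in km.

x ≈ -25.4 km, y ≈ -35.0 km

Circle about each station: x² + y² = 43.25²; (x + 71.3)² + (y − 54.3)² = 100.41²; (x − 30.5)² + (y − 53.4)² = 104.59².
Subtracting the A equation from the B and C equations removes the quadratic terms:
-142.6 x + 108.6 y = -179.43
61.0 x + 106.8 y = -5286.70
Solving the 2×2 system: x ≈ -25.4, y ≈ -35.0 km.
Check against A (with the unrounded x, y): √(x²+y²) = 43.24 ≈ 43.25 km. ✓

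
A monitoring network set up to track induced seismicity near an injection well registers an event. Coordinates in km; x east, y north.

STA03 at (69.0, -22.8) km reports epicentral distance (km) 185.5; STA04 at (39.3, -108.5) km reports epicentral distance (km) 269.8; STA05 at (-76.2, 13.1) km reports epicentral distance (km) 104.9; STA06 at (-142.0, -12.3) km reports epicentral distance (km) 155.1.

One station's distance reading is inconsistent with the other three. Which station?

Solve using three stations at a time. Using STA03, STA05, STA06 (subtract circle equations pairwise → linear system) gives (x, y) ≈ (-54.4, 115.6).
Distances from that point to each station vs reported:
  STA03: calculated 185.5 vs reported 185.5 → residual 0.0 km
  STA04: calculated 242.9 vs reported 269.8 → residual 26.9 km
  STA05: calculated 104.8 vs reported 104.9 → residual 0.1 km
  STA06: calculated 155.1 vs reported 155.1 → residual 0.0 km
STA03, STA05, STA06 are mutually consistent (residuals ≈ 0); STA04 is off by 26.9 km.

STA04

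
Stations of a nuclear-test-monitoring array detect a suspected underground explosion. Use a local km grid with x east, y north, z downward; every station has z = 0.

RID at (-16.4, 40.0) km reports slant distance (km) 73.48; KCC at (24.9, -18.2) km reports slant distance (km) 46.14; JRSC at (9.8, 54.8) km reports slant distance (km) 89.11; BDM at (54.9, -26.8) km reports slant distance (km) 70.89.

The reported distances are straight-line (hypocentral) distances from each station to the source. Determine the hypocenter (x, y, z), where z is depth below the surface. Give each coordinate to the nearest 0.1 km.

Each station gives a sphere (x−x_i)² + (y−y_i)² + z² = d_i² (stations at z=0).
Subtracting the RID sphere from KCC and JRSC: z² cancels, leaving linear equations in x and y:
82.6 x − 116.4 y = 2352.70
52.4 x + 29.6 y = -1311.16
Solving: x ≈ -9.712, y ≈ -27.104 km (keep extra digits for the depth step; rounded: -9.7, -27.1).
Then from the RID sphere: z² = 73.48² − (x + 16.4)² − (y − 40.0)² with x = -9.712, y = -27.104, so z ≈ 29.183 ≈ 29.2 km.

(-9.7, -27.1, 29.2)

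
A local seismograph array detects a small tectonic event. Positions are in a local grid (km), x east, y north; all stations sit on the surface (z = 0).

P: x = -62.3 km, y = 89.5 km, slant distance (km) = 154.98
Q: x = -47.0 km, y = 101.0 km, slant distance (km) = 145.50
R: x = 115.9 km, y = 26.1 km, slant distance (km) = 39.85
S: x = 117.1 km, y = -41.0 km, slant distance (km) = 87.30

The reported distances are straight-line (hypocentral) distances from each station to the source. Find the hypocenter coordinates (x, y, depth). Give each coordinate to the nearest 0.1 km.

Each station gives a sphere (x−x_i)² + (y−y_i)² + z² = d_i² (stations at z=0).
Subtracting the P sphere from Q and R: z² cancels, leaving linear equations in x and y:
30.6 x + 23.0 y = 3367.01
356.4 x − 126.8 y = 24653.26
Solving: x ≈ 82.300, y ≈ 36.897 km (keep extra digits for the depth step; rounded: 82.3, 36.9).
Then from the P sphere: z² = 154.98² − (x + 62.3)² − (y − 89.5)² with x = 82.300, y = 36.897, so z ≈ 18.509 ≈ 18.5 km.
Check against S (with the unrounded solution): distance 87.30 ≈ 87.30 km. ✓

(82.3, 36.9, 18.5)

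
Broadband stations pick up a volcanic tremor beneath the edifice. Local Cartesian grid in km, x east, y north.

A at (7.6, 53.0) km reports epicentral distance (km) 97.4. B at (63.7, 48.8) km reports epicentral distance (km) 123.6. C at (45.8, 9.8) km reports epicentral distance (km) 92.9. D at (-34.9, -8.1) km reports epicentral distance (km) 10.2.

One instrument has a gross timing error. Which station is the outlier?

Solve using three stations at a time. Using B, C, D (subtract circle equations pairwise → linear system) gives (x, y) ≈ (-44.9, -10.2).
Distances from that point to each station vs reported:
  A: calculated 82.2 vs reported 97.4 → residual 15.2 km
  B: calculated 123.6 vs reported 123.6 → residual 0.0 km
  C: calculated 92.9 vs reported 92.9 → residual 0.0 km
  D: calculated 10.2 vs reported 10.2 → residual 0.0 km
B, C, D are mutually consistent (residuals ≈ 0); A is off by 15.2 km.

A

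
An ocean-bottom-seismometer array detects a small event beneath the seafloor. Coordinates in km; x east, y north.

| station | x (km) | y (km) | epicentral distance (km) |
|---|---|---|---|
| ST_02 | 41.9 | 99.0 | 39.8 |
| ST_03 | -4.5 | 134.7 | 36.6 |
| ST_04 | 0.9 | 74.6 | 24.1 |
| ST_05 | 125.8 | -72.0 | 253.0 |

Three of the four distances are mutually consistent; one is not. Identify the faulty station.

Solve using three stations at a time. Using ST_02, ST_03, ST_04 (subtract circle equations pairwise → linear system) gives (x, y) ≈ (2.1, 98.7).
Distances from that point to each station vs reported:
  ST_02: calculated 39.8 vs reported 39.8 → residual 0.0 km
  ST_03: calculated 36.6 vs reported 36.6 → residual 0.0 km
  ST_04: calculated 24.1 vs reported 24.1 → residual 0.0 km
  ST_05: calculated 210.8 vs reported 253.0 → residual 42.2 km
ST_02, ST_03, ST_04 are mutually consistent (residuals ≈ 0); ST_05 is off by 42.2 km.

ST_05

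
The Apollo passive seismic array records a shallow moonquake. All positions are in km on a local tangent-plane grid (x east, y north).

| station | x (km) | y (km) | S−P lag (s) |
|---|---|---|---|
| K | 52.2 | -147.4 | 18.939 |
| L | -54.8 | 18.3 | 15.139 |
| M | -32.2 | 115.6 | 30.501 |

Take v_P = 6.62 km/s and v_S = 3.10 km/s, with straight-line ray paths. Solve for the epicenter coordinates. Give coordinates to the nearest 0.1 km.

Distance from S−P lag: d = Δt · v_P v_S / (v_P − v_S) = Δt · (6.62·3.10)/(6.62−3.10) ≈ 5.8301·Δt.
So d_K = 110.42, d_L = 88.26, d_M = 177.82 km.
Circle about each station: (x − 52.2)² + (y + 147.4)² = 110.42²; (x + 54.8)² + (y − 18.3)² = 88.26²; (x + 32.2)² + (y − 115.6)² = 177.82².
Subtracting pairs of circle equations eliminates x²+y² and gives linear equations (the radical axes):
-214.0 x + 331.4 y = -16710.92
-168.8 x + 526.0 y = -29478.78
Solving the 2×2 system: x ≈ -17.3, y ≈ -61.6 km.

(-17.3, -61.6)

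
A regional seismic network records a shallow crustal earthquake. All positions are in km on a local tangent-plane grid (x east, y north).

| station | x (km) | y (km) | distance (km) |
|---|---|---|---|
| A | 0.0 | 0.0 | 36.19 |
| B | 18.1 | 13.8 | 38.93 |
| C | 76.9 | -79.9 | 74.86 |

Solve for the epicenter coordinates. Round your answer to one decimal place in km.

Circle about each station: x² + y² = 36.19²; (x − 18.1)² + (y − 13.8)² = 38.93²; (x − 76.9)² + (y + 79.9)² = 74.86².
Subtracting the A equation from the B and C equations removes the quadratic terms:
36.2 x + 27.6 y = 312.22
153.8 x − 159.8 y = 8003.32
Solving the 2×2 system: x ≈ 27.0, y ≈ -24.1 km.

(27.0, -24.1)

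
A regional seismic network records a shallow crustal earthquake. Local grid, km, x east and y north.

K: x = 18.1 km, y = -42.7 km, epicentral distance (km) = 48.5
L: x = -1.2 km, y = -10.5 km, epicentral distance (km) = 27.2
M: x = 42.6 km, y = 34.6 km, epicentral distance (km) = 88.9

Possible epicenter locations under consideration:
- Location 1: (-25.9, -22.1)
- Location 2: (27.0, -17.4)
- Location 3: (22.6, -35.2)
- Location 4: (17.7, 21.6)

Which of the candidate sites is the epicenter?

For each candidate, compare |candidate − station| to the reported distance:
Location 1: residuals K 0.1, L 0.1, M 0.0 → max 0.1 km
Location 2: residuals K 21.7, L 1.8, M 34.6 → max 34.6 km
Location 3: residuals K 39.8, L 7.1, M 16.3 → max 39.8 km
Location 4: residuals K 15.8, L 10.1, M 60.8 → max 60.8 km
Only Location 1 has all residuals ≈ 0.

Location 1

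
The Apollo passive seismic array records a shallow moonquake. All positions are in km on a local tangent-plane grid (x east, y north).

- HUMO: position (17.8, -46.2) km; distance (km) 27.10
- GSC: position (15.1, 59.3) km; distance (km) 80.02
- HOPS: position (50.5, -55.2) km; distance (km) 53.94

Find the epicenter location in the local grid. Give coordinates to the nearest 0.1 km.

Circle about each station: (x − 17.8)² + (y + 46.2)² = 27.10²; (x − 15.1)² + (y − 59.3)² = 80.02²; (x − 50.5)² + (y + 55.2)² = 53.94².
Subtracting the HUMO equation from the GSC and HOPS equations removes the quadratic terms:
-5.4 x + 211.0 y = -4375.57
65.4 x − 18.0 y = 970.90
Solving the 2×2 system: x ≈ 9.2, y ≈ -20.5 km.
Check against HUMO (with the unrounded x, y): √((x − 17.8)²+(y + 46.2)²) = 27.10 ≈ 27.10 km. ✓

(9.2, -20.5)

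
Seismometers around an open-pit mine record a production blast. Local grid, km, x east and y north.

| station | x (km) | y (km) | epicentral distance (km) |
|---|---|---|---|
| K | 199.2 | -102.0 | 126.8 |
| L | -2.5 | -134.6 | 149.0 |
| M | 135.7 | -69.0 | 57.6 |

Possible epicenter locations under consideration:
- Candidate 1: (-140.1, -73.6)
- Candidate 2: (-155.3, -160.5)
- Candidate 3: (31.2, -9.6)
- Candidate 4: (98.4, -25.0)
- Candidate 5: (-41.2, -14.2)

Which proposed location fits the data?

For each candidate, compare |candidate − station| to the reported distance:
Candidate 1: residuals K 213.7, L 1.5, M 218.2 → max 218.2 km
Candidate 2: residuals K 232.5, L 6.0, M 247.4 → max 247.4 km
Candidate 3: residuals K 64.9, L 19.5, M 62.6 → max 64.9 km
Candidate 4: residuals K 0.0, L 0.0, M 0.1 → max 0.1 km
Candidate 5: residuals K 129.1, L 22.5, M 127.6 → max 129.1 km
Only Candidate 4 has all residuals ≈ 0.

Candidate 4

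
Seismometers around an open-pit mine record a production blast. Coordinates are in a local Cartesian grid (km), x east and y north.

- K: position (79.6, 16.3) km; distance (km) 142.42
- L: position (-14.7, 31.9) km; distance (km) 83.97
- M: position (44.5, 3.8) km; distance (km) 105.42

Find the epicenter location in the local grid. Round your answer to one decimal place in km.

Circle about each station: (x − 79.6)² + (y − 16.3)² = 142.42²; (x + 14.7)² + (y − 31.9)² = 83.97²; (x − 44.5)² + (y − 3.8)² = 105.42².
Subtracting the K equation from the L and M equations removes the quadratic terms:
-188.6 x + 31.2 y = 7864.35
-70.2 x − 25.0 y = 4562.92
Solving the 2×2 system: x ≈ -49.1, y ≈ -44.7 km.

(-49.1, -44.7)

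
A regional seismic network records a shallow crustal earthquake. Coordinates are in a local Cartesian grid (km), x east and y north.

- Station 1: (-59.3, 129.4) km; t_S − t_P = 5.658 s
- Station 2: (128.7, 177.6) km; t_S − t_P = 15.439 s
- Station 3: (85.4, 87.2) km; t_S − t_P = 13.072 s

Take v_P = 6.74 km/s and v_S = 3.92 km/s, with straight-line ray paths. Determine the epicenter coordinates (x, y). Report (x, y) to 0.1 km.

Distance from S−P lag: d = Δt · v_P v_S / (v_P − v_S) = Δt · (6.74·3.92)/(6.74−3.92) ≈ 9.3691·Δt.
So d_Station 1 = 53.01, d_Station 2 = 144.65, d_Station 3 = 122.47 km.
Circle about each station: (x + 59.3)² + (y − 129.4)² = 53.01²; (x − 128.7)² + (y − 177.6)² = 144.65²; (x − 85.4)² + (y − 87.2)² = 122.47².
Subtracting the Station 1 equation from the Station 2 and Station 3 equations removes the quadratic terms:
376.0 x + 96.4 y = 9731.04
289.4 x − 84.4 y = -17552.69
Solving the 2×2 system: x ≈ -14.6, y ≈ 157.9 km.

(-14.6, 157.9)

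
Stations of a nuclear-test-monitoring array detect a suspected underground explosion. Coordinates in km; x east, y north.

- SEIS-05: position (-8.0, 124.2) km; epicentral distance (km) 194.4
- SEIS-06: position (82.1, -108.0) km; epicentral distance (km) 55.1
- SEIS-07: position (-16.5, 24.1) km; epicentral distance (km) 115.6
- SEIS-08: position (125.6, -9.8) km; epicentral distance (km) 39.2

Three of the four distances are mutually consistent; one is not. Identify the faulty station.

Solve using three stations at a time. Using SEIS-05, SEIS-06, SEIS-07 (subtract circle equations pairwise → linear system) gives (x, y) ≈ (68.1, -54.7).
Distances from that point to each station vs reported:
  SEIS-05: calculated 194.4 vs reported 194.4 → residual 0.0 km
  SEIS-06: calculated 55.1 vs reported 55.1 → residual 0.0 km
  SEIS-07: calculated 115.6 vs reported 115.6 → residual 0.0 km
  SEIS-08: calculated 72.9 vs reported 39.2 → residual 33.7 km
SEIS-05, SEIS-06, SEIS-07 are mutually consistent (residuals ≈ 0); SEIS-08 is off by 33.7 km.

SEIS-08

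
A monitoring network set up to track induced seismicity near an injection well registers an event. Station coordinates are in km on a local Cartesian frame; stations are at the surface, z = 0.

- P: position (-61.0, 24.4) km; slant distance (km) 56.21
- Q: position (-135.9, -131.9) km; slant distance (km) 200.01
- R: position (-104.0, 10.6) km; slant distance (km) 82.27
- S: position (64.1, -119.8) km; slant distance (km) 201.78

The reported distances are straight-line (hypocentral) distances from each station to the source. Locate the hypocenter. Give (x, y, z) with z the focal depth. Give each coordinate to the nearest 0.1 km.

Each station gives a sphere (x−x_i)² + (y−y_i)² + z² = d_i² (stations at z=0).
Subtracting the P sphere from Q and R: z² cancels, leaving linear equations in x and y:
-149.8 x − 312.6 y = -5294.38
-86.0 x − 27.6 y = 3003.21
Solving: x ≈ -47.691, y ≈ 39.790 km (keep extra digits for the depth step; rounded: -47.7, 39.8).
Then from the P sphere: z² = 56.21² − (x + 61.0)² − (y − 24.4)² with x = -47.691, y = 39.790, so z ≈ 52.398 ≈ 52.4 km.
Check against S (with the unrounded solution): distance 201.77 ≈ 201.78 km. ✓

(-47.7, 39.8, 52.4)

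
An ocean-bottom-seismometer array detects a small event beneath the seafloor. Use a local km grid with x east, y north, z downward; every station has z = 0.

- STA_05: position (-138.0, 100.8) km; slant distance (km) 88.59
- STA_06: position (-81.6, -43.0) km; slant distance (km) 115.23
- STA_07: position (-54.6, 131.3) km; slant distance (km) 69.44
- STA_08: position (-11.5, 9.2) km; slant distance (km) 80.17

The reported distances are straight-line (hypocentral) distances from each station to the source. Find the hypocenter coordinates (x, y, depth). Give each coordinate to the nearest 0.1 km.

(-60.3, 67.2, 26.1)

Each station gives a sphere (x−x_i)² + (y−y_i)² + z² = d_i² (stations at z=0).
Subtracting the STA_05 sphere from STA_06 and STA_07: z² cancels, leaving linear equations in x and y:
112.8 x − 287.6 y = -26126.84
166.8 x + 61.0 y = -5957.52
Solving: x ≈ -60.291, y ≈ 67.198 km (keep extra digits for the depth step; rounded: -60.3, 67.2).
Then from the STA_05 sphere: z² = 88.59² − (x + 138.0)² − (y − 100.8)² with x = -60.291, y = 67.198, so z ≈ 26.085 ≈ 26.1 km.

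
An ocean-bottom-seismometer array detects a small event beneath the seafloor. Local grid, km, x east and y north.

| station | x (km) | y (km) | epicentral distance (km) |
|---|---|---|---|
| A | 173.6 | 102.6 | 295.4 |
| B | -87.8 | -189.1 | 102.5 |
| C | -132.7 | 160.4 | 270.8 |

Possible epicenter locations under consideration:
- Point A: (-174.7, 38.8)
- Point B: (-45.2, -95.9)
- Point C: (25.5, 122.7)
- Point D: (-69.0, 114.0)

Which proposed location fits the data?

For each candidate, compare |candidate − station| to the reported distance:
Point A: residuals A 58.7, B 141.4, C 142.2 → max 142.2 km
Point B: residuals A 0.0, B 0.0, C 0.0 → max 0.0 km
Point C: residuals A 145.9, B 229.2, C 108.2 → max 229.2 km
Point D: residuals A 52.5, B 201.2, C 192.0 → max 201.2 km
Only Point B has all residuals ≈ 0.

Point B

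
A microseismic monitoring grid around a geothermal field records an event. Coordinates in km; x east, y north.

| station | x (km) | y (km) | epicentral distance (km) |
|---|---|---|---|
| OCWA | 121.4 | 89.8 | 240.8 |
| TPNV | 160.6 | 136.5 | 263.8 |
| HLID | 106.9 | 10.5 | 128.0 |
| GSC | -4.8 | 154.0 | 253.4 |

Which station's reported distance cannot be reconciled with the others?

Solve using three stations at a time. Using TPNV, HLID, GSC (subtract circle equations pairwise → linear system) gives (x, y) ≈ (36.1, -96.0).
Distances from that point to each station vs reported:
  OCWA: calculated 204.5 vs reported 240.8 → residual 36.3 km
  TPNV: calculated 263.8 vs reported 263.8 → residual 0.0 km
  HLID: calculated 127.9 vs reported 128.0 → residual 0.1 km
  GSC: calculated 253.3 vs reported 253.4 → residual 0.1 km
TPNV, HLID, GSC are mutually consistent (residuals ≈ 0); OCWA is off by 36.3 km.

OCWA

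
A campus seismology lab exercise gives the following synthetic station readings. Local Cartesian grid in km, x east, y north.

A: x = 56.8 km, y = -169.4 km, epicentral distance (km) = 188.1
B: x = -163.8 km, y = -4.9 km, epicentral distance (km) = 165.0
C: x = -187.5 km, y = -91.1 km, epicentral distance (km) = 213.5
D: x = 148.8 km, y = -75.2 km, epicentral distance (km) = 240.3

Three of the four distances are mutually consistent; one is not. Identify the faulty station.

D

Solve using three stations at a time. Using A, B, C (subtract circle equations pairwise → linear system) gives (x, y) ≈ (0.5, 10.1).
Distances from that point to each station vs reported:
  A: calculated 188.1 vs reported 188.1 → residual 0.0 km
  B: calculated 165.0 vs reported 165.0 → residual 0.0 km
  C: calculated 213.5 vs reported 213.5 → residual 0.0 km
  D: calculated 171.1 vs reported 240.3 → residual 69.2 km
A, B, C are mutually consistent (residuals ≈ 0); D is off by 69.2 km.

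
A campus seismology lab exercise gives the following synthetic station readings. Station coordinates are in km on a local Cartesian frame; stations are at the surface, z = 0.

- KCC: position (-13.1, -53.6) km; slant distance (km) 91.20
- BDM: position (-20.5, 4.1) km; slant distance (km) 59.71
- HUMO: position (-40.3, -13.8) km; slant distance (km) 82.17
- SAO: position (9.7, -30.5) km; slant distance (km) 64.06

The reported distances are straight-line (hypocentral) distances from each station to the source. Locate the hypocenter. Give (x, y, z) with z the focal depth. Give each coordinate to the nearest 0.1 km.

Each station gives a sphere (x−x_i)² + (y−y_i)² + z² = d_i² (stations at z=0).
Subtracting the KCC sphere from BDM and HUMO: z² cancels, leaving linear equations in x and y:
-14.8 x + 115.4 y = 2144.65
-54.4 x + 79.6 y = 335.49
Solving: x ≈ 25.884, y ≈ 21.904 km (keep extra digits for the depth step; rounded: 25.9, 21.9).
Then from the KCC sphere: z² = 91.20² − (x + 13.1)² − (y + 53.6)² with x = 25.884, y = 21.904, so z ≈ 33.118 ≈ 33.1 km.
Check against SAO (with the unrounded solution): distance 64.07 ≈ 64.06 km. ✓

x ≈ 25.9 km, y ≈ 21.9 km, depth ≈ 33.1 km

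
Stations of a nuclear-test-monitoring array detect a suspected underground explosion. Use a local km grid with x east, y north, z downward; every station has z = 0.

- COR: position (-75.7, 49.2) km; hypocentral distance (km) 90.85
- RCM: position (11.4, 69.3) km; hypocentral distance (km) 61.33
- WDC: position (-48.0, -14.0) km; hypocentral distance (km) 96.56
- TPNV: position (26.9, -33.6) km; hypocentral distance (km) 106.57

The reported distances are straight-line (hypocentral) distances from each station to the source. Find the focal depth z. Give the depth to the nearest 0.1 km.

Each station gives a sphere (x−x_i)² + (y−y_i)² + z² = d_i² (stations at z=0).
Subtracting the COR sphere from RCM and WDC: z² cancels, leaving linear equations in x and y:
174.2 x + 40.2 y = 1273.67
55.4 x − 126.4 y = -6721.24
Solving: x ≈ -4.504, y ≈ 51.200 km (keep extra digits for the depth step; rounded: -4.5, 51.2).
Then from the COR sphere: z² = 90.85² − (x + 75.7)² − (y − 49.2)² with x = -4.504, y = 51.200, so z ≈ 56.399 ≈ 56.4 km.

56.4 km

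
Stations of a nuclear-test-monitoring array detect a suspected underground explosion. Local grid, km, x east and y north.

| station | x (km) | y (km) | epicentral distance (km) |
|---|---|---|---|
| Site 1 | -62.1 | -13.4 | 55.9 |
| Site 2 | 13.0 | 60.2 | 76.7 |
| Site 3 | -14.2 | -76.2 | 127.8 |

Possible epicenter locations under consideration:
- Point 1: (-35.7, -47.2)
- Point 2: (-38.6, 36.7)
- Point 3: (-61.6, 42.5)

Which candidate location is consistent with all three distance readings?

For each candidate, compare |candidate − station| to the reported distance:
Point 1: residuals Site 1 13.0, Site 2 41.2, Site 3 91.7 → max 91.7 km
Point 2: residuals Site 1 0.6, Site 2 20.0, Site 3 12.3 → max 20.0 km
Point 3: residuals Site 1 0.0, Site 2 0.0, Site 3 0.0 → max 0.0 km
Only Point 3 has all residuals ≈ 0.

Point 3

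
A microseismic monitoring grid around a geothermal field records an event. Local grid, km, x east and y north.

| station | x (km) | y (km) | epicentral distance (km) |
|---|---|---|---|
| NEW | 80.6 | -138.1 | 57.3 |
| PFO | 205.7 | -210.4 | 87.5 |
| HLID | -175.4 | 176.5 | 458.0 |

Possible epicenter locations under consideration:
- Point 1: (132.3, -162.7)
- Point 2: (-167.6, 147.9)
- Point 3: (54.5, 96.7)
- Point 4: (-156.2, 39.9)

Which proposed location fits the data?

For each candidate, compare |candidate − station| to the reported distance:
Point 1: residuals NEW 0.0, PFO 0.0, HLID 0.0 → max 0.0 km
Point 2: residuals NEW 321.4, PFO 429.9, HLID 428.4 → max 429.9 km
Point 3: residuals NEW 178.9, PFO 254.8, HLID 214.6 → max 254.8 km
Point 4: residuals NEW 238.9, PFO 352.5, HLID 320.1 → max 352.5 km
Only Point 1 has all residuals ≈ 0.

Point 1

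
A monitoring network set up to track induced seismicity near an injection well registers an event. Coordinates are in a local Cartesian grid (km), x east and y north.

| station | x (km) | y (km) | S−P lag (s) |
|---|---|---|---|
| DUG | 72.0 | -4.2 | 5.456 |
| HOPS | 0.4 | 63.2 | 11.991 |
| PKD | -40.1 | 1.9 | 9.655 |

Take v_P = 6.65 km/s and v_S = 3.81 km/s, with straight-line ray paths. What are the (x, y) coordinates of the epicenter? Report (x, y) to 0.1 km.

Distance from S−P lag: d = Δt · v_P v_S / (v_P − v_S) = Δt · (6.65·3.81)/(6.65−3.81) ≈ 8.9213·Δt.
So d_DUG = 48.67, d_HOPS = 106.98, d_PKD = 86.14 km.
Circle about each station: (x − 72.0)² + (y + 4.2)² = 48.67²; (x − 0.4)² + (y − 63.2)² = 106.98²; (x + 40.1)² + (y − 1.9)² = 86.14².
Subtracting the DUG equation from the HOPS and PKD equations removes the quadratic terms:
-143.2 x + 134.8 y = -10283.19
-224.2 x + 12.2 y = -8641.35
Solving the 2×2 system: x ≈ 36.5, y ≈ -37.5 km.

36.5 km east, -37.5 km north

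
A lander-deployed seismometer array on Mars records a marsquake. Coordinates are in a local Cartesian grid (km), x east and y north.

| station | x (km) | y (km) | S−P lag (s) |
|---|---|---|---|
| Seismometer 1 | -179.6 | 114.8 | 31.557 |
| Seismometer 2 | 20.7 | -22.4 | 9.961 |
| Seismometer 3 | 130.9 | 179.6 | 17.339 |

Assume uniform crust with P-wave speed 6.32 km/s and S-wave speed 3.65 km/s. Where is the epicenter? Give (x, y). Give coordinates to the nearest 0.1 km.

x ≈ 82.0 km, y ≈ 38.0 km

Distance from S−P lag: d = Δt · v_P v_S / (v_P − v_S) = Δt · (6.32·3.65)/(6.32−3.65) ≈ 8.6397·Δt.
So d_Seismometer 1 = 272.64, d_Seismometer 2 = 86.06, d_Seismometer 3 = 149.80 km.
Circle about each station: (x + 179.6)² + (y − 114.8)² = 272.64²; (x − 20.7)² + (y + 22.4)² = 86.06²; (x − 130.9)² + (y − 179.6)² = 149.80².
Subtracting the Seismometer 1 equation from the Seismometer 2 and Seismometer 3 equations removes the quadratic terms:
400.6 x − 274.4 y = 22421.30
621.0 x + 129.6 y = 55848.30
Solving the 2×2 system: x ≈ 82.0, y ≈ 38.0 km.
Check against Seismometer 1 (with the unrounded x, y): √((x + 179.6)²+(y − 114.8)²) = 272.64 ≈ 272.64 km. ✓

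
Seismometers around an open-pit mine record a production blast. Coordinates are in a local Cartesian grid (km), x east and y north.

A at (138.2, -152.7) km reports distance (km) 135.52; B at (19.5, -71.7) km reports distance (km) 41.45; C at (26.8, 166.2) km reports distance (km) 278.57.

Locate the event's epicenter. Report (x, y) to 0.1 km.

x ≈ 9.0 km, y ≈ -111.8 km

Circle about each station: (x − 138.2)² + (y + 152.7)² = 135.52²; (x − 19.5)² + (y + 71.7)² = 41.45²; (x − 26.8)² + (y − 166.2)² = 278.57².
Subtracting the A equation from the B and C equations removes the quadratic terms:
-237.4 x + 162.0 y = -20247.82
-222.8 x + 637.8 y = -73311.42
Solving the 2×2 system: x ≈ 9.0, y ≈ -111.8 km.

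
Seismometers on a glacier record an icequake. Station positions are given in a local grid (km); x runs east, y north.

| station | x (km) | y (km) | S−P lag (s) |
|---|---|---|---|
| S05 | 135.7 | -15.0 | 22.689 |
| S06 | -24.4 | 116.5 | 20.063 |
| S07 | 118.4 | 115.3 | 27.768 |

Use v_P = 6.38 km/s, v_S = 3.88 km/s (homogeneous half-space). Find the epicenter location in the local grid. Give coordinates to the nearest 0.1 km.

Distance from S−P lag: d = Δt · v_P v_S / (v_P − v_S) = Δt · (6.38·3.88)/(6.38−3.88) ≈ 9.9018·Δt.
So d_S05 = 224.66, d_S06 = 198.66, d_S07 = 274.95 km.
Circle about each station: (x − 135.7)² + (y + 15.0)² = 224.66²; (x + 24.4)² + (y − 116.5)² = 198.66²; (x − 118.4)² + (y − 115.3)² = 274.95².
Subtracting the S05 equation from the S06 and S07 equations removes the quadratic terms:
-320.2 x + 263.0 y = 6534.44
-34.6 x + 260.6 y = -16452.23
Solving the 2×2 system: x ≈ -81.1, y ≈ -73.9 km.

-81.1 km east, -73.9 km north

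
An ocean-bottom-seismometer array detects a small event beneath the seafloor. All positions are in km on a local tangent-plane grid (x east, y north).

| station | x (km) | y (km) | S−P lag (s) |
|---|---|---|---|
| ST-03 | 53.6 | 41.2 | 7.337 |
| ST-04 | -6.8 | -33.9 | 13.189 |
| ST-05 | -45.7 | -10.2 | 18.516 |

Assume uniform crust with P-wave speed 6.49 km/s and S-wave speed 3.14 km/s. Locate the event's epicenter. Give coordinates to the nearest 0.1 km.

x ≈ 66.6 km, y ≈ -1.5 km

Distance from S−P lag: d = Δt · v_P v_S / (v_P − v_S) = Δt · (6.49·3.14)/(6.49−3.14) ≈ 6.0832·Δt.
So d_ST-03 = 44.63, d_ST-04 = 80.23, d_ST-05 = 112.64 km.
Circle about each station: (x − 53.6)² + (y − 41.2)² = 44.63²; (x + 6.8)² + (y + 33.9)² = 80.23²; (x + 45.7)² + (y + 10.2)² = 112.64².
Subtracting the ST-03 equation from the ST-04 and ST-05 equations removes the quadratic terms:
-120.8 x − 150.2 y = -7819.97
-198.6 x − 102.8 y = -13073.80
Solving the 2×2 system: x ≈ 66.6, y ≈ -1.5 km.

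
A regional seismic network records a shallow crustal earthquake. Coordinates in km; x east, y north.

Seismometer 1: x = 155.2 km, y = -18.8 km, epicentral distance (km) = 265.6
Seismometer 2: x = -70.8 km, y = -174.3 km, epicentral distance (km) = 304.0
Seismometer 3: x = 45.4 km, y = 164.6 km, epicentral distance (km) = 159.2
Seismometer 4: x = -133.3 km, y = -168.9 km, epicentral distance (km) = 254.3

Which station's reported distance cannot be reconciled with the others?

Solve using three stations at a time. Using Seismometer 1, Seismometer 3, Seismometer 4 (subtract circle equations pairwise → linear system) gives (x, y) ≈ (-90.6, 81.8).
Distances from that point to each station vs reported:
  Seismometer 1: calculated 265.6 vs reported 265.6 → residual 0.0 km
  Seismometer 2: calculated 256.9 vs reported 304.0 → residual 47.1 km
  Seismometer 3: calculated 159.2 vs reported 159.2 → residual 0.0 km
  Seismometer 4: calculated 254.3 vs reported 254.3 → residual 0.0 km
Seismometer 1, Seismometer 3, Seismometer 4 are mutually consistent (residuals ≈ 0); Seismometer 2 is off by 47.1 km.

Seismometer 2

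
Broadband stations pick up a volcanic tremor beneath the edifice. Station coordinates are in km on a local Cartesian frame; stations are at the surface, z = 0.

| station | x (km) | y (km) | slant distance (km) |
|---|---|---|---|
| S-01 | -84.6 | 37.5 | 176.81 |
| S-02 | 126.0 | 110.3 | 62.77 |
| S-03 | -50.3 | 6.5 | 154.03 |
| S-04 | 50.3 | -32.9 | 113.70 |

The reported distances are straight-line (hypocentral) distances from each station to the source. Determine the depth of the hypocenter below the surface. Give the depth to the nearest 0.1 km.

z ≈ 28.9 km

Each station gives a sphere (x−x_i)² + (y−y_i)² + z² = d_i² (stations at z=0).
Subtracting the S-01 sphere from S-02 and S-03: z² cancels, leaving linear equations in x and y:
421.2 x + 145.6 y = 46800.38
68.6 x − 62.0 y = 1545.47
Solving: x ≈ 86.604, y ≈ 70.897 km (keep extra digits for the depth step; rounded: 86.6, 70.9).
Then from the S-01 sphere: z² = 176.81² − (x + 84.6)² − (y − 37.5)² with x = 86.604, y = 70.897, so z ≈ 28.907 ≈ 28.9 km.
Check against S-04 (with the unrounded solution): distance 113.70 ≈ 113.70 km. ✓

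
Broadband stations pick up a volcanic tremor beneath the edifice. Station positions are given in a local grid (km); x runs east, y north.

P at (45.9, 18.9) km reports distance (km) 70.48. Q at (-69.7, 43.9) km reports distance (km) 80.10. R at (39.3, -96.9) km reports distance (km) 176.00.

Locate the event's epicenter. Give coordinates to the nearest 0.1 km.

Circle about each station: (x − 45.9)² + (y − 18.9)² = 70.48²; (x + 69.7)² + (y − 43.9)² = 80.10²; (x − 39.3)² + (y + 96.9)² = 176.00².
Subtracting pairs of circle equations eliminates x²+y² and gives linear equations (the radical axes):
-231.2 x + 50.0 y = 2872.70
-13.2 x − 231.6 y = -17538.49
Solving the 2×2 system: x ≈ 3.9, y ≈ 75.5 km.
Check against P (with the unrounded x, y): √((x − 45.9)²+(y − 18.9)²) = 70.48 ≈ 70.48 km. ✓

3.9 km east, 75.5 km north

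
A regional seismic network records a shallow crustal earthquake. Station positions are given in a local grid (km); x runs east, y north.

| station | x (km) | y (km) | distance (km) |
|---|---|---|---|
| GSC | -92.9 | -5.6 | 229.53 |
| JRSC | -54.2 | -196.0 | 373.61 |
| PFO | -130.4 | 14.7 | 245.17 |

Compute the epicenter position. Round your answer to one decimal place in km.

x ≈ 69.6 km, y ≈ 156.5 km

Circle about each station: (x + 92.9)² + (y + 5.6)² = 229.53²; (x + 54.2)² + (y + 196.0)² = 373.61²; (x + 130.4)² + (y − 14.7)² = 245.17².
Subtracting pairs of circle equations eliminates x²+y² and gives linear equations (the radical axes):
77.4 x − 380.8 y = -54208.54
-75.0 x + 40.6 y = 1134.17
Solving the 2×2 system: x ≈ 69.6, y ≈ 156.5 km.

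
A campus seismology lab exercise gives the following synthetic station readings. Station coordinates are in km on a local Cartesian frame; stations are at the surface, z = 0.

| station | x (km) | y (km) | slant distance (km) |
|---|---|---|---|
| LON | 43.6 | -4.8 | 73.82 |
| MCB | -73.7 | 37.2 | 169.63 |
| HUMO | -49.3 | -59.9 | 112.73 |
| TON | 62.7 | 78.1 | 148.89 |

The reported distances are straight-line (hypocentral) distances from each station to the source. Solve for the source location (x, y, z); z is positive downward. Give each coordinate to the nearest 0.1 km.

(55.4, -64.7, 41.5)

Each station gives a sphere (x−x_i)² + (y−y_i)² + z² = d_i² (stations at z=0).
Subtracting the LON sphere from MCB and HUMO: z² cancels, leaving linear equations in x and y:
-234.6 x + 84.0 y = -18433.41
-185.8 x − 110.2 y = -3164.16
Solving: x ≈ 55.406, y ≈ -64.704 km (keep extra digits for the depth step; rounded: 55.4, -64.7).
Then from the LON sphere: z² = 73.82² − (x − 43.6)² − (y + 4.8)² with x = 55.406, y = -64.704, so z ≈ 41.491 ≈ 41.5 km.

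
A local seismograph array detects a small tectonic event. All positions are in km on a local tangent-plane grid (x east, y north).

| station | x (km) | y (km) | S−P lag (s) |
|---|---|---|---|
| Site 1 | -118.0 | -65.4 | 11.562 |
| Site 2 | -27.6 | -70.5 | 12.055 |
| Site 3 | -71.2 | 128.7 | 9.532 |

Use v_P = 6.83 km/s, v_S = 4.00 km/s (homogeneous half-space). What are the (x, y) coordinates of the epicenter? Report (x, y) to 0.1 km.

(-72.9, 36.7)

Distance from S−P lag: d = Δt · v_P v_S / (v_P − v_S) = Δt · (6.83·4.00)/(6.83−4.00) ≈ 9.6537·Δt.
So d_Site 1 = 111.62, d_Site 2 = 116.38, d_Site 3 = 92.02 km.
Circle about each station: (x + 118.0)² + (y + 65.4)² = 111.62²; (x + 27.6)² + (y + 70.5)² = 116.38²; (x + 71.2)² + (y − 128.7)² = 92.02².
Subtracting pairs of circle equations eliminates x²+y² and gives linear equations (the radical axes):
180.8 x − 10.2 y = -13554.43
93.6 x + 388.2 y = 7423.31
Solving the 2×2 system: x ≈ -72.9, y ≈ 36.7 km.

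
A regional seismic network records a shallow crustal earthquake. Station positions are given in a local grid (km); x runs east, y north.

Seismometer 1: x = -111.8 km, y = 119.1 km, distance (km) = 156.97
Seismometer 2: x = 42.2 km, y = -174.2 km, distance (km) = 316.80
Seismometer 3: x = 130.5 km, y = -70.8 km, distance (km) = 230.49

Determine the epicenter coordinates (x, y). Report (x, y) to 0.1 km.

Circle about each station: (x + 111.8)² + (y − 119.1)² = 156.97²; (x − 42.2)² + (y + 174.2)² = 316.80²; (x − 130.5)² + (y + 70.8)² = 230.49².
Subtracting pairs of circle equations eliminates x²+y² and gives linear equations (the radical axes):
308.0 x − 586.6 y = -70280.23
484.6 x − 379.8 y = -33127.22
Solving the 2×2 system: x ≈ 43.4, y ≈ 142.6 km.

x ≈ 43.4 km, y ≈ 142.6 km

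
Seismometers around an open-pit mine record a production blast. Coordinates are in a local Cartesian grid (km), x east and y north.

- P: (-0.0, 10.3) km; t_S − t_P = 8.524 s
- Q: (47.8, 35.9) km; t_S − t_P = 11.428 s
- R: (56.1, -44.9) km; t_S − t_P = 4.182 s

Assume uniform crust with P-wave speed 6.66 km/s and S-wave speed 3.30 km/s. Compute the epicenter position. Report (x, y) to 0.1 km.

Distance from S−P lag: d = Δt · v_P v_S / (v_P − v_S) = Δt · (6.66·3.30)/(6.66−3.30) ≈ 6.5411·Δt.
So d_P = 55.76, d_Q = 74.75, d_R = 27.35 km.
Circle about each station: x² + (y − 10.3)² = 55.76²; (x − 47.8)² + (y − 35.9)² = 74.75²; (x − 56.1)² + (y + 44.9)² = 27.35².
Subtracting pairs of circle equations eliminates x²+y² and gives linear equations (the radical axes):
95.6 x + 51.2 y = 989.18
112.2 x − 110.4 y = 7418.29
Solving the 2×2 system: x ≈ 30.0, y ≈ -36.7 km.

30.0 km east, -36.7 km north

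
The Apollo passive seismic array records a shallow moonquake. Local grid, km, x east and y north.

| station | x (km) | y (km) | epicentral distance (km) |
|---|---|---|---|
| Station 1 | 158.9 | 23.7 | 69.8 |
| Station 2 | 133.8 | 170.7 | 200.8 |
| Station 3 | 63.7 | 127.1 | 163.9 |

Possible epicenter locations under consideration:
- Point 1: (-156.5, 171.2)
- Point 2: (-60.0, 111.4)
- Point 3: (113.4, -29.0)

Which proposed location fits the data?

For each candidate, compare |candidate − station| to the reported distance:
Point 1: residuals Station 1 278.4, Station 2 89.5, Station 3 60.7 → max 278.4 km
Point 2: residuals Station 1 166.0, Station 2 1.9, Station 3 39.2 → max 166.0 km
Point 3: residuals Station 1 0.2, Station 2 0.1, Station 3 0.1 → max 0.2 km
Only Point 3 has all residuals ≈ 0.

Point 3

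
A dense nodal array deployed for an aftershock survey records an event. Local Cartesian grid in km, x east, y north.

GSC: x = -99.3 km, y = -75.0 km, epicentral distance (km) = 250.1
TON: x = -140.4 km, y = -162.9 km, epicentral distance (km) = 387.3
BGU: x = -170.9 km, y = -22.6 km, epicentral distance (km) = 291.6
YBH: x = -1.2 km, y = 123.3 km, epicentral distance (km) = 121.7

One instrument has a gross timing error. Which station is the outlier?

TON

Solve using three stations at a time. Using GSC, BGU, YBH (subtract circle equations pairwise → linear system) gives (x, y) ≈ (106.6, 66.9).
Distances from that point to each station vs reported:
  GSC: calculated 250.1 vs reported 250.1 → residual 0.0 km
  TON: calculated 337.4 vs reported 387.3 → residual 49.9 km
  BGU: calculated 291.6 vs reported 291.6 → residual 0.0 km
  YBH: calculated 121.6 vs reported 121.7 → residual 0.1 km
GSC, BGU, YBH are mutually consistent (residuals ≈ 0); TON is off by 49.9 km.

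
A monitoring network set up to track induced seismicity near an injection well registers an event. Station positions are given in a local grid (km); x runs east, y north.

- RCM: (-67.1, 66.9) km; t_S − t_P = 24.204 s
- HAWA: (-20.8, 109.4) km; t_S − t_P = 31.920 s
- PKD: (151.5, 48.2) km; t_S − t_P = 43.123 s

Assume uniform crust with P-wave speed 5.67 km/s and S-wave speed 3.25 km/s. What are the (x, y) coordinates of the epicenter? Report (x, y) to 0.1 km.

(-140.4, -102.2)

Distance from S−P lag: d = Δt · v_P v_S / (v_P − v_S) = Δt · (5.67·3.25)/(5.67−3.25) ≈ 7.6147·Δt.
So d_RCM = 184.31, d_HAWA = 243.06, d_PKD = 328.37 km.
Circle about each station: (x + 67.1)² + (y − 66.9)² = 184.31²; (x + 20.8)² + (y − 109.4)² = 243.06²; (x − 151.5)² + (y − 48.2)² = 328.37².
Subtracting the RCM equation from the HAWA and PKD equations removes the quadratic terms:
92.6 x + 85.0 y = -21685.01
437.2 x − 37.4 y = -57559.21
Solving the 2×2 system: x ≈ -140.4, y ≈ -102.2 km.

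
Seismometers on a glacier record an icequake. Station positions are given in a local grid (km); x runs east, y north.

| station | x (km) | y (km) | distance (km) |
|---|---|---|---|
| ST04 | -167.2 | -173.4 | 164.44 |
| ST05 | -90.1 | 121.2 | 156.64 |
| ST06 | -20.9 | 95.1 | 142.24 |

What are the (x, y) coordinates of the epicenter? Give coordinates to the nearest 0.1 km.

-78.4 km east, -35.0 km north

Circle about each station: (x + 167.2)² + (y + 173.4)² = 164.44²; (x + 90.1)² + (y − 121.2)² = 156.64²; (x + 20.9)² + (y − 95.1)² = 142.24².
Subtracting the ST04 equation from the ST05 and ST06 equations removes the quadratic terms:
154.2 x + 589.2 y = -32711.53
292.6 x + 537.0 y = -41734.28
Solving the 2×2 system: x ≈ -78.4, y ≈ -35.0 km.
Check against ST04 (with the unrounded x, y): √((x + 167.2)²+(y + 173.4)²) = 164.44 ≈ 164.44 km. ✓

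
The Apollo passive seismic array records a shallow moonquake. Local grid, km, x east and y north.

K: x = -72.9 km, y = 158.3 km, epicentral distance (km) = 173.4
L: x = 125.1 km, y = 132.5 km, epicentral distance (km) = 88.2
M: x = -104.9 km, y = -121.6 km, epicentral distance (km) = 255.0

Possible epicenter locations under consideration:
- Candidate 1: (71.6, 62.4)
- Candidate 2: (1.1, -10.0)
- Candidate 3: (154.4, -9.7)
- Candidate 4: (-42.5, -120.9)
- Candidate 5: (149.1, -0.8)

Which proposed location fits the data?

Candidate 1

For each candidate, compare |candidate − station| to the reported distance:
Candidate 1: residuals K 0.0, L 0.0, M 0.0 → max 0.0 km
Candidate 2: residuals K 10.5, L 100.7, M 101.1 → max 101.1 km
Candidate 3: residuals K 109.2, L 57.0, M 27.4 → max 109.2 km
Candidate 4: residuals K 107.5, L 215.6, M 192.6 → max 215.6 km
Candidate 5: residuals K 99.7, L 47.2, M 26.3 → max 99.7 km
Only Candidate 1 has all residuals ≈ 0.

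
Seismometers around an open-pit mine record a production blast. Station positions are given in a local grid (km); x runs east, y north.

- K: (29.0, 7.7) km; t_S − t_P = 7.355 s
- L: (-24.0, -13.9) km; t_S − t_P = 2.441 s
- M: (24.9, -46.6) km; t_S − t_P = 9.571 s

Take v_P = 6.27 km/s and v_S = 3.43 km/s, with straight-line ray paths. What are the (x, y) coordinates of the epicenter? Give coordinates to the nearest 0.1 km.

Distance from S−P lag: d = Δt · v_P v_S / (v_P − v_S) = Δt · (6.27·3.43)/(6.27−3.43) ≈ 7.5726·Δt.
So d_K = 55.70, d_L = 18.48, d_M = 72.48 km.
Circle about each station: (x − 29.0)² + (y − 7.7)² = 55.70²; (x + 24.0)² + (y + 13.9)² = 18.48²; (x − 24.9)² + (y + 46.6)² = 72.48².
Subtracting the K equation from the L and M equations removes the quadratic terms:
-106.0 x − 43.2 y = 2629.90
-8.2 x − 108.6 y = -259.58
Solving the 2×2 system: x ≈ -26.6, y ≈ 4.4 km.
Check against K (with the unrounded x, y): √((x − 29.0)²+(y − 7.7)²) = 55.70 ≈ 55.70 km. ✓

(-26.6, 4.4)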